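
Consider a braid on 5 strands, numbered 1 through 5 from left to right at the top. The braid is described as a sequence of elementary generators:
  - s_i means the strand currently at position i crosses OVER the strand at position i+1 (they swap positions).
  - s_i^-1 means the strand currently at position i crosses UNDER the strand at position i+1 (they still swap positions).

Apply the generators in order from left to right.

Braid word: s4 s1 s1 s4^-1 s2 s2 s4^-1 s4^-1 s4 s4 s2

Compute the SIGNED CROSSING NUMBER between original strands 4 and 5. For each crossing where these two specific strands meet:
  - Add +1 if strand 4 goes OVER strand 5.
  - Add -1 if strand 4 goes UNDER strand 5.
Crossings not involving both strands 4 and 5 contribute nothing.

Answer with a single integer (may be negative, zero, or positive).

Answer: 2

Derivation:
Gen 1: 4 over 5. Both 4&5? yes. Contrib: +1. Sum: 1
Gen 2: crossing 1x2. Both 4&5? no. Sum: 1
Gen 3: crossing 2x1. Both 4&5? no. Sum: 1
Gen 4: 5 under 4. Both 4&5? yes. Contrib: +1. Sum: 2
Gen 5: crossing 2x3. Both 4&5? no. Sum: 2
Gen 6: crossing 3x2. Both 4&5? no. Sum: 2
Gen 7: 4 under 5. Both 4&5? yes. Contrib: -1. Sum: 1
Gen 8: 5 under 4. Both 4&5? yes. Contrib: +1. Sum: 2
Gen 9: 4 over 5. Both 4&5? yes. Contrib: +1. Sum: 3
Gen 10: 5 over 4. Both 4&5? yes. Contrib: -1. Sum: 2
Gen 11: crossing 2x3. Both 4&5? no. Sum: 2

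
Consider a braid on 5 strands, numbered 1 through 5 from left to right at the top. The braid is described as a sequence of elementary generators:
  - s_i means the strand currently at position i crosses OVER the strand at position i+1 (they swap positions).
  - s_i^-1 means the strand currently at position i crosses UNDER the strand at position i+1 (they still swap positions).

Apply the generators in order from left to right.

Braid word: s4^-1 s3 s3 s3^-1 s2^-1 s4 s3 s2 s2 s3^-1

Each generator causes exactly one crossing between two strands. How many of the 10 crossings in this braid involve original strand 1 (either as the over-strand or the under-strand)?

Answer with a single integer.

Gen 1: crossing 4x5. Involves strand 1? no. Count so far: 0
Gen 2: crossing 3x5. Involves strand 1? no. Count so far: 0
Gen 3: crossing 5x3. Involves strand 1? no. Count so far: 0
Gen 4: crossing 3x5. Involves strand 1? no. Count so far: 0
Gen 5: crossing 2x5. Involves strand 1? no. Count so far: 0
Gen 6: crossing 3x4. Involves strand 1? no. Count so far: 0
Gen 7: crossing 2x4. Involves strand 1? no. Count so far: 0
Gen 8: crossing 5x4. Involves strand 1? no. Count so far: 0
Gen 9: crossing 4x5. Involves strand 1? no. Count so far: 0
Gen 10: crossing 4x2. Involves strand 1? no. Count so far: 0

Answer: 0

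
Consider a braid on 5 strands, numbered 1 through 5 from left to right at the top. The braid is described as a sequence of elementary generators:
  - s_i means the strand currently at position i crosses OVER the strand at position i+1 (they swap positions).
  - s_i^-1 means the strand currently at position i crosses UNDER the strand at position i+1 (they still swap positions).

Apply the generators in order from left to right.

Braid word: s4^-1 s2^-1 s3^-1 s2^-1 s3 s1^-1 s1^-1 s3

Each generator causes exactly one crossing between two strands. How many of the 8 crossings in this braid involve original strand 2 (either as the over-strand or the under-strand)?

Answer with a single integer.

Gen 1: crossing 4x5. Involves strand 2? no. Count so far: 0
Gen 2: crossing 2x3. Involves strand 2? yes. Count so far: 1
Gen 3: crossing 2x5. Involves strand 2? yes. Count so far: 2
Gen 4: crossing 3x5. Involves strand 2? no. Count so far: 2
Gen 5: crossing 3x2. Involves strand 2? yes. Count so far: 3
Gen 6: crossing 1x5. Involves strand 2? no. Count so far: 3
Gen 7: crossing 5x1. Involves strand 2? no. Count so far: 3
Gen 8: crossing 2x3. Involves strand 2? yes. Count so far: 4

Answer: 4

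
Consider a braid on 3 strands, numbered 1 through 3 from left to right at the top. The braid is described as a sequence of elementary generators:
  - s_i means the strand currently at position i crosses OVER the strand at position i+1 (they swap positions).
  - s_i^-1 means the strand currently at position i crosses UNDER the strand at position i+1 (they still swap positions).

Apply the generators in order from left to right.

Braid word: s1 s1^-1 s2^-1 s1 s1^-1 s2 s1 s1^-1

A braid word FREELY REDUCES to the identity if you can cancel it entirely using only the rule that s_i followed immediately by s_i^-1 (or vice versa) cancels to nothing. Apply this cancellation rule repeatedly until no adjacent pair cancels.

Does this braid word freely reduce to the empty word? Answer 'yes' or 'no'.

Answer: yes

Derivation:
Gen 1 (s1): push. Stack: [s1]
Gen 2 (s1^-1): cancels prior s1. Stack: []
Gen 3 (s2^-1): push. Stack: [s2^-1]
Gen 4 (s1): push. Stack: [s2^-1 s1]
Gen 5 (s1^-1): cancels prior s1. Stack: [s2^-1]
Gen 6 (s2): cancels prior s2^-1. Stack: []
Gen 7 (s1): push. Stack: [s1]
Gen 8 (s1^-1): cancels prior s1. Stack: []
Reduced word: (empty)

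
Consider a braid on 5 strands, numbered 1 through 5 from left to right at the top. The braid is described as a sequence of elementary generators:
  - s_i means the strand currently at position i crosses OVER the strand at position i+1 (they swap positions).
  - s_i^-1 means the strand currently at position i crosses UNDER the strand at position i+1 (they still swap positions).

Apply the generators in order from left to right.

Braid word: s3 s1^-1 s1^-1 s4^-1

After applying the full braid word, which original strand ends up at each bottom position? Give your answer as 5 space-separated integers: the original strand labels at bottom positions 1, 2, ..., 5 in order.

Answer: 1 2 4 5 3

Derivation:
Gen 1 (s3): strand 3 crosses over strand 4. Perm now: [1 2 4 3 5]
Gen 2 (s1^-1): strand 1 crosses under strand 2. Perm now: [2 1 4 3 5]
Gen 3 (s1^-1): strand 2 crosses under strand 1. Perm now: [1 2 4 3 5]
Gen 4 (s4^-1): strand 3 crosses under strand 5. Perm now: [1 2 4 5 3]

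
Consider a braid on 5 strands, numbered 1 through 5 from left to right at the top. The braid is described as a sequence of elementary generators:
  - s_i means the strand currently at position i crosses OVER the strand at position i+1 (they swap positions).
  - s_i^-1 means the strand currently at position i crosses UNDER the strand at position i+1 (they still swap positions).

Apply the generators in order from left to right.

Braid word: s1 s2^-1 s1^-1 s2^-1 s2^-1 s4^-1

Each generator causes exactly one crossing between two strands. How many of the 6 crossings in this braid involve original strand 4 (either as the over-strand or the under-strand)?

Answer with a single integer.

Answer: 1

Derivation:
Gen 1: crossing 1x2. Involves strand 4? no. Count so far: 0
Gen 2: crossing 1x3. Involves strand 4? no. Count so far: 0
Gen 3: crossing 2x3. Involves strand 4? no. Count so far: 0
Gen 4: crossing 2x1. Involves strand 4? no. Count so far: 0
Gen 5: crossing 1x2. Involves strand 4? no. Count so far: 0
Gen 6: crossing 4x5. Involves strand 4? yes. Count so far: 1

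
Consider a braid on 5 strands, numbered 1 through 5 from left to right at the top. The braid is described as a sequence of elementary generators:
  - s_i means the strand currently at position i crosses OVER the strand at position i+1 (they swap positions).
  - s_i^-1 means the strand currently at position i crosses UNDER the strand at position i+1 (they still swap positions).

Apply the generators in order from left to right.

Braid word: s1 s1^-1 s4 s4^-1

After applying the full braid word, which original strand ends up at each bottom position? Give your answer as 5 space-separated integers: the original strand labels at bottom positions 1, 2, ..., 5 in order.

Answer: 1 2 3 4 5

Derivation:
Gen 1 (s1): strand 1 crosses over strand 2. Perm now: [2 1 3 4 5]
Gen 2 (s1^-1): strand 2 crosses under strand 1. Perm now: [1 2 3 4 5]
Gen 3 (s4): strand 4 crosses over strand 5. Perm now: [1 2 3 5 4]
Gen 4 (s4^-1): strand 5 crosses under strand 4. Perm now: [1 2 3 4 5]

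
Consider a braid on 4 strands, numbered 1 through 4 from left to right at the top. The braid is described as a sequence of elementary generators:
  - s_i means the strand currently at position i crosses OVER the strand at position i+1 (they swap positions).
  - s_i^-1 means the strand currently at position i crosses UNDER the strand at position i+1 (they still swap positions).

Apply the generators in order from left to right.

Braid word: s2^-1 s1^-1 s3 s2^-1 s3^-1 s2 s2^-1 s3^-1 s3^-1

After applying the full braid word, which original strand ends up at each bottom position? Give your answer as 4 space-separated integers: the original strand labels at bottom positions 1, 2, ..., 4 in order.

Gen 1 (s2^-1): strand 2 crosses under strand 3. Perm now: [1 3 2 4]
Gen 2 (s1^-1): strand 1 crosses under strand 3. Perm now: [3 1 2 4]
Gen 3 (s3): strand 2 crosses over strand 4. Perm now: [3 1 4 2]
Gen 4 (s2^-1): strand 1 crosses under strand 4. Perm now: [3 4 1 2]
Gen 5 (s3^-1): strand 1 crosses under strand 2. Perm now: [3 4 2 1]
Gen 6 (s2): strand 4 crosses over strand 2. Perm now: [3 2 4 1]
Gen 7 (s2^-1): strand 2 crosses under strand 4. Perm now: [3 4 2 1]
Gen 8 (s3^-1): strand 2 crosses under strand 1. Perm now: [3 4 1 2]
Gen 9 (s3^-1): strand 1 crosses under strand 2. Perm now: [3 4 2 1]

Answer: 3 4 2 1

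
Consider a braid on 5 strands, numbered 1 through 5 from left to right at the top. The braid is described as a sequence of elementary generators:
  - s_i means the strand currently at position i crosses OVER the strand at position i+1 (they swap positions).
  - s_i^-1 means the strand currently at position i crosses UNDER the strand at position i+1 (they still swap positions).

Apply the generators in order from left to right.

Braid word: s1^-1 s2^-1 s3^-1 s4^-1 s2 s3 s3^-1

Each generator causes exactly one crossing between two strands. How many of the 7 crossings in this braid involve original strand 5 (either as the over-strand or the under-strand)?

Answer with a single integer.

Gen 1: crossing 1x2. Involves strand 5? no. Count so far: 0
Gen 2: crossing 1x3. Involves strand 5? no. Count so far: 0
Gen 3: crossing 1x4. Involves strand 5? no. Count so far: 0
Gen 4: crossing 1x5. Involves strand 5? yes. Count so far: 1
Gen 5: crossing 3x4. Involves strand 5? no. Count so far: 1
Gen 6: crossing 3x5. Involves strand 5? yes. Count so far: 2
Gen 7: crossing 5x3. Involves strand 5? yes. Count so far: 3

Answer: 3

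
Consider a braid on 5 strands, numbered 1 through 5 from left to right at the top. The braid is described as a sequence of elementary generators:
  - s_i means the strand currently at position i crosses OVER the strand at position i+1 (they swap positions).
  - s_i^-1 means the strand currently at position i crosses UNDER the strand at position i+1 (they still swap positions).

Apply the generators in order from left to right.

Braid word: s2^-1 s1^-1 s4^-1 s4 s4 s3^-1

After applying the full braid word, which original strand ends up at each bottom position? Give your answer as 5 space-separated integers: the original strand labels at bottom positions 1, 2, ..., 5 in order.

Gen 1 (s2^-1): strand 2 crosses under strand 3. Perm now: [1 3 2 4 5]
Gen 2 (s1^-1): strand 1 crosses under strand 3. Perm now: [3 1 2 4 5]
Gen 3 (s4^-1): strand 4 crosses under strand 5. Perm now: [3 1 2 5 4]
Gen 4 (s4): strand 5 crosses over strand 4. Perm now: [3 1 2 4 5]
Gen 5 (s4): strand 4 crosses over strand 5. Perm now: [3 1 2 5 4]
Gen 6 (s3^-1): strand 2 crosses under strand 5. Perm now: [3 1 5 2 4]

Answer: 3 1 5 2 4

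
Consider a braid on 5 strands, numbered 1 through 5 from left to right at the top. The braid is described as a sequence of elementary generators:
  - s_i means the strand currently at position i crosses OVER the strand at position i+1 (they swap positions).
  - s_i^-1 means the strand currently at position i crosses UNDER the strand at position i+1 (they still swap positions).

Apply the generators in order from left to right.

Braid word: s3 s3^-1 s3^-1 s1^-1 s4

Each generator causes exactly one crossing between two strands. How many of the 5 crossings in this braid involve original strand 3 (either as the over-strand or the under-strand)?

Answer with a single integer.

Answer: 4

Derivation:
Gen 1: crossing 3x4. Involves strand 3? yes. Count so far: 1
Gen 2: crossing 4x3. Involves strand 3? yes. Count so far: 2
Gen 3: crossing 3x4. Involves strand 3? yes. Count so far: 3
Gen 4: crossing 1x2. Involves strand 3? no. Count so far: 3
Gen 5: crossing 3x5. Involves strand 3? yes. Count so far: 4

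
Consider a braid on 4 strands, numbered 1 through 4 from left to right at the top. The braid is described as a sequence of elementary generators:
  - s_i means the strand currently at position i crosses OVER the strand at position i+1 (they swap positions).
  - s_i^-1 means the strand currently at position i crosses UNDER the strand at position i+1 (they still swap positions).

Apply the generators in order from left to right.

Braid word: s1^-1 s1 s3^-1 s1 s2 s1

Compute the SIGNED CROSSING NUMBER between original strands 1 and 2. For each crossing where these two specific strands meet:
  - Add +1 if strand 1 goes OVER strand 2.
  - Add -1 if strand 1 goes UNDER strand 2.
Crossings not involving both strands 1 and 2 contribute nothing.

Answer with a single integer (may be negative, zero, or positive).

Gen 1: 1 under 2. Both 1&2? yes. Contrib: -1. Sum: -1
Gen 2: 2 over 1. Both 1&2? yes. Contrib: -1. Sum: -2
Gen 3: crossing 3x4. Both 1&2? no. Sum: -2
Gen 4: 1 over 2. Both 1&2? yes. Contrib: +1. Sum: -1
Gen 5: crossing 1x4. Both 1&2? no. Sum: -1
Gen 6: crossing 2x4. Both 1&2? no. Sum: -1

Answer: -1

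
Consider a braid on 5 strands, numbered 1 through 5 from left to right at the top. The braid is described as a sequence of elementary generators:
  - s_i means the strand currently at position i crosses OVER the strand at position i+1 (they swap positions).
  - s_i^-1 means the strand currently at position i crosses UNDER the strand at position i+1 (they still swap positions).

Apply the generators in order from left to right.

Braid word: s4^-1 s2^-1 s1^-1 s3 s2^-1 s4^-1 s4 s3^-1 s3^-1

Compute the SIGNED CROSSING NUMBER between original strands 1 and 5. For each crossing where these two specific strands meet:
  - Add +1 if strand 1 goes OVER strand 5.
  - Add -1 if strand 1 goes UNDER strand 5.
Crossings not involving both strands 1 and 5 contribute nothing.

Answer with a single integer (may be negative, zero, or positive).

Answer: -1

Derivation:
Gen 1: crossing 4x5. Both 1&5? no. Sum: 0
Gen 2: crossing 2x3. Both 1&5? no. Sum: 0
Gen 3: crossing 1x3. Both 1&5? no. Sum: 0
Gen 4: crossing 2x5. Both 1&5? no. Sum: 0
Gen 5: 1 under 5. Both 1&5? yes. Contrib: -1. Sum: -1
Gen 6: crossing 2x4. Both 1&5? no. Sum: -1
Gen 7: crossing 4x2. Both 1&5? no. Sum: -1
Gen 8: crossing 1x2. Both 1&5? no. Sum: -1
Gen 9: crossing 2x1. Both 1&5? no. Sum: -1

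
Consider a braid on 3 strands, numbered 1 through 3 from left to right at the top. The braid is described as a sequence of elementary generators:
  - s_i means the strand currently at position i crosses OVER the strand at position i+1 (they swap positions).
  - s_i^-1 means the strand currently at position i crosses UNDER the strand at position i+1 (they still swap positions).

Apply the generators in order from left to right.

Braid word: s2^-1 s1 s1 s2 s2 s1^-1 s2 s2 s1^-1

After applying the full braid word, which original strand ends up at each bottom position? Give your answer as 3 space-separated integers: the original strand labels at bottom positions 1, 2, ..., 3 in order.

Gen 1 (s2^-1): strand 2 crosses under strand 3. Perm now: [1 3 2]
Gen 2 (s1): strand 1 crosses over strand 3. Perm now: [3 1 2]
Gen 3 (s1): strand 3 crosses over strand 1. Perm now: [1 3 2]
Gen 4 (s2): strand 3 crosses over strand 2. Perm now: [1 2 3]
Gen 5 (s2): strand 2 crosses over strand 3. Perm now: [1 3 2]
Gen 6 (s1^-1): strand 1 crosses under strand 3. Perm now: [3 1 2]
Gen 7 (s2): strand 1 crosses over strand 2. Perm now: [3 2 1]
Gen 8 (s2): strand 2 crosses over strand 1. Perm now: [3 1 2]
Gen 9 (s1^-1): strand 3 crosses under strand 1. Perm now: [1 3 2]

Answer: 1 3 2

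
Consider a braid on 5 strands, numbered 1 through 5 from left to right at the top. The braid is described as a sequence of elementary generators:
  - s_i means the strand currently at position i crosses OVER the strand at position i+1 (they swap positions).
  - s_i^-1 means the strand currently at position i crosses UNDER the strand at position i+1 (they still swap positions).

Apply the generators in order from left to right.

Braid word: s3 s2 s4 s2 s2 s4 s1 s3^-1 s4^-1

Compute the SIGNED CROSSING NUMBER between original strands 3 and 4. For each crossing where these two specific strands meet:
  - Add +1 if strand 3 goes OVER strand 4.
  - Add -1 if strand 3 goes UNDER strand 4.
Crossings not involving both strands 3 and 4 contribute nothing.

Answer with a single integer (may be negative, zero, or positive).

Answer: 1

Derivation:
Gen 1: 3 over 4. Both 3&4? yes. Contrib: +1. Sum: 1
Gen 2: crossing 2x4. Both 3&4? no. Sum: 1
Gen 3: crossing 3x5. Both 3&4? no. Sum: 1
Gen 4: crossing 4x2. Both 3&4? no. Sum: 1
Gen 5: crossing 2x4. Both 3&4? no. Sum: 1
Gen 6: crossing 5x3. Both 3&4? no. Sum: 1
Gen 7: crossing 1x4. Both 3&4? no. Sum: 1
Gen 8: crossing 2x3. Both 3&4? no. Sum: 1
Gen 9: crossing 2x5. Both 3&4? no. Sum: 1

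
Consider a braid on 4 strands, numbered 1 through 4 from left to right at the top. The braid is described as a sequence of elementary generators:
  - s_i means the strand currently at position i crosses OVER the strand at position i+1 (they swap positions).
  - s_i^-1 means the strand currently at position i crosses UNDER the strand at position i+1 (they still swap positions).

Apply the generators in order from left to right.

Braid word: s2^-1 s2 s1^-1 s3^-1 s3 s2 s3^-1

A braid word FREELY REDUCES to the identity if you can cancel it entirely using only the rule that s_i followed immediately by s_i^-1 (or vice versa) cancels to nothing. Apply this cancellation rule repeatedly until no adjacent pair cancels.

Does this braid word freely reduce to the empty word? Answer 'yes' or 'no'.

Gen 1 (s2^-1): push. Stack: [s2^-1]
Gen 2 (s2): cancels prior s2^-1. Stack: []
Gen 3 (s1^-1): push. Stack: [s1^-1]
Gen 4 (s3^-1): push. Stack: [s1^-1 s3^-1]
Gen 5 (s3): cancels prior s3^-1. Stack: [s1^-1]
Gen 6 (s2): push. Stack: [s1^-1 s2]
Gen 7 (s3^-1): push. Stack: [s1^-1 s2 s3^-1]
Reduced word: s1^-1 s2 s3^-1

Answer: no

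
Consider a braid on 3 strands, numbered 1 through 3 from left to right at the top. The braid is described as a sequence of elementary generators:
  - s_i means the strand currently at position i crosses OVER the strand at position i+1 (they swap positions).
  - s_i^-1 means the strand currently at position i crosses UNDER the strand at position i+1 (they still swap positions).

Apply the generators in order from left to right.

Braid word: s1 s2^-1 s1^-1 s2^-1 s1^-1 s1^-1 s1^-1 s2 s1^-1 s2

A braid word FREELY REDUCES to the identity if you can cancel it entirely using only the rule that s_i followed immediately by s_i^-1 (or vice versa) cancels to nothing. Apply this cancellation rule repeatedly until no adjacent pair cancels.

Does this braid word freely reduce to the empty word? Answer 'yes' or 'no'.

Gen 1 (s1): push. Stack: [s1]
Gen 2 (s2^-1): push. Stack: [s1 s2^-1]
Gen 3 (s1^-1): push. Stack: [s1 s2^-1 s1^-1]
Gen 4 (s2^-1): push. Stack: [s1 s2^-1 s1^-1 s2^-1]
Gen 5 (s1^-1): push. Stack: [s1 s2^-1 s1^-1 s2^-1 s1^-1]
Gen 6 (s1^-1): push. Stack: [s1 s2^-1 s1^-1 s2^-1 s1^-1 s1^-1]
Gen 7 (s1^-1): push. Stack: [s1 s2^-1 s1^-1 s2^-1 s1^-1 s1^-1 s1^-1]
Gen 8 (s2): push. Stack: [s1 s2^-1 s1^-1 s2^-1 s1^-1 s1^-1 s1^-1 s2]
Gen 9 (s1^-1): push. Stack: [s1 s2^-1 s1^-1 s2^-1 s1^-1 s1^-1 s1^-1 s2 s1^-1]
Gen 10 (s2): push. Stack: [s1 s2^-1 s1^-1 s2^-1 s1^-1 s1^-1 s1^-1 s2 s1^-1 s2]
Reduced word: s1 s2^-1 s1^-1 s2^-1 s1^-1 s1^-1 s1^-1 s2 s1^-1 s2

Answer: no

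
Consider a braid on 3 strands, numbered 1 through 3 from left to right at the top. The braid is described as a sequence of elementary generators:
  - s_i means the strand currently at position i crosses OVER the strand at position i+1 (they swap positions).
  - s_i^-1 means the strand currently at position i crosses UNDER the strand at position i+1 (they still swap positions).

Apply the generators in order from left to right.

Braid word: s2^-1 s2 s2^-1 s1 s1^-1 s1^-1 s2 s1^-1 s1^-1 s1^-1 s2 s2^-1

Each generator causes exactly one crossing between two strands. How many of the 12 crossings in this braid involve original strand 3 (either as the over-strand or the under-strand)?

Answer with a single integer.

Answer: 11

Derivation:
Gen 1: crossing 2x3. Involves strand 3? yes. Count so far: 1
Gen 2: crossing 3x2. Involves strand 3? yes. Count so far: 2
Gen 3: crossing 2x3. Involves strand 3? yes. Count so far: 3
Gen 4: crossing 1x3. Involves strand 3? yes. Count so far: 4
Gen 5: crossing 3x1. Involves strand 3? yes. Count so far: 5
Gen 6: crossing 1x3. Involves strand 3? yes. Count so far: 6
Gen 7: crossing 1x2. Involves strand 3? no. Count so far: 6
Gen 8: crossing 3x2. Involves strand 3? yes. Count so far: 7
Gen 9: crossing 2x3. Involves strand 3? yes. Count so far: 8
Gen 10: crossing 3x2. Involves strand 3? yes. Count so far: 9
Gen 11: crossing 3x1. Involves strand 3? yes. Count so far: 10
Gen 12: crossing 1x3. Involves strand 3? yes. Count so far: 11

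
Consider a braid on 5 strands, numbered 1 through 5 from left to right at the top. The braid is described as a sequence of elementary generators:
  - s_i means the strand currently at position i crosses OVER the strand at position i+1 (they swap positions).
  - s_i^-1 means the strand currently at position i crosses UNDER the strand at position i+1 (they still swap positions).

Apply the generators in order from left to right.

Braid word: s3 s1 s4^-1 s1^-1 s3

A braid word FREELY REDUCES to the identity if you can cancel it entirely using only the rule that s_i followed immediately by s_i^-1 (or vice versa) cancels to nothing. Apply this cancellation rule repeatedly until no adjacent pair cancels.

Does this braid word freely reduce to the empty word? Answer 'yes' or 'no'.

Answer: no

Derivation:
Gen 1 (s3): push. Stack: [s3]
Gen 2 (s1): push. Stack: [s3 s1]
Gen 3 (s4^-1): push. Stack: [s3 s1 s4^-1]
Gen 4 (s1^-1): push. Stack: [s3 s1 s4^-1 s1^-1]
Gen 5 (s3): push. Stack: [s3 s1 s4^-1 s1^-1 s3]
Reduced word: s3 s1 s4^-1 s1^-1 s3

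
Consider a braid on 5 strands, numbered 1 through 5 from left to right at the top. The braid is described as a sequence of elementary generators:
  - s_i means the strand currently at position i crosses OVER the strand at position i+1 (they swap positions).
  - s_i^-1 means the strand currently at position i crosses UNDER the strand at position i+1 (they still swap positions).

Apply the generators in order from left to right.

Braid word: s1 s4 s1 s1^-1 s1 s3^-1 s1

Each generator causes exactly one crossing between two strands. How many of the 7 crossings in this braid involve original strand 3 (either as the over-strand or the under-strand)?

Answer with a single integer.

Gen 1: crossing 1x2. Involves strand 3? no. Count so far: 0
Gen 2: crossing 4x5. Involves strand 3? no. Count so far: 0
Gen 3: crossing 2x1. Involves strand 3? no. Count so far: 0
Gen 4: crossing 1x2. Involves strand 3? no. Count so far: 0
Gen 5: crossing 2x1. Involves strand 3? no. Count so far: 0
Gen 6: crossing 3x5. Involves strand 3? yes. Count so far: 1
Gen 7: crossing 1x2. Involves strand 3? no. Count so far: 1

Answer: 1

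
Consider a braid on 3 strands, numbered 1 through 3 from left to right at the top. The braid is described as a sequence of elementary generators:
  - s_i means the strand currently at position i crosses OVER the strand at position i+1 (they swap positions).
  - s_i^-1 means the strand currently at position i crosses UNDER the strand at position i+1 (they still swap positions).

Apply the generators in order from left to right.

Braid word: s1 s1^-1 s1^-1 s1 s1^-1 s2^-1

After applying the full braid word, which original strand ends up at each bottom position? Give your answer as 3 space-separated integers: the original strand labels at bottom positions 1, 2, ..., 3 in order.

Answer: 2 3 1

Derivation:
Gen 1 (s1): strand 1 crosses over strand 2. Perm now: [2 1 3]
Gen 2 (s1^-1): strand 2 crosses under strand 1. Perm now: [1 2 3]
Gen 3 (s1^-1): strand 1 crosses under strand 2. Perm now: [2 1 3]
Gen 4 (s1): strand 2 crosses over strand 1. Perm now: [1 2 3]
Gen 5 (s1^-1): strand 1 crosses under strand 2. Perm now: [2 1 3]
Gen 6 (s2^-1): strand 1 crosses under strand 3. Perm now: [2 3 1]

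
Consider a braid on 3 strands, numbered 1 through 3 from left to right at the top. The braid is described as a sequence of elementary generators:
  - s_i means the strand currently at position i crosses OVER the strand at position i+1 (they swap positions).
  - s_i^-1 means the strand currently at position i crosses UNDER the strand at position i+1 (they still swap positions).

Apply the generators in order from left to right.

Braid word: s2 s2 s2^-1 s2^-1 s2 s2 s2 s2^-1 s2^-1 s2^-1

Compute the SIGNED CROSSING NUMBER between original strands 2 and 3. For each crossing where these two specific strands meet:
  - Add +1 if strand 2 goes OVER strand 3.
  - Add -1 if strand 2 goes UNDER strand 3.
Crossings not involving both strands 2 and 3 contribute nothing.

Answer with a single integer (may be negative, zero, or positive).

Answer: 2

Derivation:
Gen 1: 2 over 3. Both 2&3? yes. Contrib: +1. Sum: 1
Gen 2: 3 over 2. Both 2&3? yes. Contrib: -1. Sum: 0
Gen 3: 2 under 3. Both 2&3? yes. Contrib: -1. Sum: -1
Gen 4: 3 under 2. Both 2&3? yes. Contrib: +1. Sum: 0
Gen 5: 2 over 3. Both 2&3? yes. Contrib: +1. Sum: 1
Gen 6: 3 over 2. Both 2&3? yes. Contrib: -1. Sum: 0
Gen 7: 2 over 3. Both 2&3? yes. Contrib: +1. Sum: 1
Gen 8: 3 under 2. Both 2&3? yes. Contrib: +1. Sum: 2
Gen 9: 2 under 3. Both 2&3? yes. Contrib: -1. Sum: 1
Gen 10: 3 under 2. Both 2&3? yes. Contrib: +1. Sum: 2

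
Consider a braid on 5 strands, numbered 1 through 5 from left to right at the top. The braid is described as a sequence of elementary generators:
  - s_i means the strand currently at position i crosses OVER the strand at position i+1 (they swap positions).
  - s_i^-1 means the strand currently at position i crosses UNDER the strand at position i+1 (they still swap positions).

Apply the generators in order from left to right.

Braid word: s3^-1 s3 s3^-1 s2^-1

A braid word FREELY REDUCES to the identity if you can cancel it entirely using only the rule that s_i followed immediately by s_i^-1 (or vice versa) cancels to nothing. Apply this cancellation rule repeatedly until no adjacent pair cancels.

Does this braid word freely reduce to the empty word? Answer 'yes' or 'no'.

Answer: no

Derivation:
Gen 1 (s3^-1): push. Stack: [s3^-1]
Gen 2 (s3): cancels prior s3^-1. Stack: []
Gen 3 (s3^-1): push. Stack: [s3^-1]
Gen 4 (s2^-1): push. Stack: [s3^-1 s2^-1]
Reduced word: s3^-1 s2^-1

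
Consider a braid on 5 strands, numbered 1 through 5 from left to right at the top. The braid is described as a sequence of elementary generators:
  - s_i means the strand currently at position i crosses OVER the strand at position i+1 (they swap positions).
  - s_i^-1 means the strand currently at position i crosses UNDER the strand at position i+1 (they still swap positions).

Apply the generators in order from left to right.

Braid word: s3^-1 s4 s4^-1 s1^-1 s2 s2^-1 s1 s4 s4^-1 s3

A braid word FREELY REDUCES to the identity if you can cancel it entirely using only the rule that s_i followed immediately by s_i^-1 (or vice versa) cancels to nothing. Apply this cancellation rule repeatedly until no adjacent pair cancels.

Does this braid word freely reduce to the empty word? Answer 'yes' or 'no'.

Gen 1 (s3^-1): push. Stack: [s3^-1]
Gen 2 (s4): push. Stack: [s3^-1 s4]
Gen 3 (s4^-1): cancels prior s4. Stack: [s3^-1]
Gen 4 (s1^-1): push. Stack: [s3^-1 s1^-1]
Gen 5 (s2): push. Stack: [s3^-1 s1^-1 s2]
Gen 6 (s2^-1): cancels prior s2. Stack: [s3^-1 s1^-1]
Gen 7 (s1): cancels prior s1^-1. Stack: [s3^-1]
Gen 8 (s4): push. Stack: [s3^-1 s4]
Gen 9 (s4^-1): cancels prior s4. Stack: [s3^-1]
Gen 10 (s3): cancels prior s3^-1. Stack: []
Reduced word: (empty)

Answer: yes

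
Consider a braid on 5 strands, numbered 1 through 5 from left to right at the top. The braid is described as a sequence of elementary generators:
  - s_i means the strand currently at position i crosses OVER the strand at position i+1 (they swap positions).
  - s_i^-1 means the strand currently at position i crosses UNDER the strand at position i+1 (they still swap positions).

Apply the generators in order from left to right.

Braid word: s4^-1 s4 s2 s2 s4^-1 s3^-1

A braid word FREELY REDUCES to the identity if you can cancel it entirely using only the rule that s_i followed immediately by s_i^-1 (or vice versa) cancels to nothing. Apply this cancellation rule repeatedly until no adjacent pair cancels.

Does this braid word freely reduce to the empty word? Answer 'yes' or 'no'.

Answer: no

Derivation:
Gen 1 (s4^-1): push. Stack: [s4^-1]
Gen 2 (s4): cancels prior s4^-1. Stack: []
Gen 3 (s2): push. Stack: [s2]
Gen 4 (s2): push. Stack: [s2 s2]
Gen 5 (s4^-1): push. Stack: [s2 s2 s4^-1]
Gen 6 (s3^-1): push. Stack: [s2 s2 s4^-1 s3^-1]
Reduced word: s2 s2 s4^-1 s3^-1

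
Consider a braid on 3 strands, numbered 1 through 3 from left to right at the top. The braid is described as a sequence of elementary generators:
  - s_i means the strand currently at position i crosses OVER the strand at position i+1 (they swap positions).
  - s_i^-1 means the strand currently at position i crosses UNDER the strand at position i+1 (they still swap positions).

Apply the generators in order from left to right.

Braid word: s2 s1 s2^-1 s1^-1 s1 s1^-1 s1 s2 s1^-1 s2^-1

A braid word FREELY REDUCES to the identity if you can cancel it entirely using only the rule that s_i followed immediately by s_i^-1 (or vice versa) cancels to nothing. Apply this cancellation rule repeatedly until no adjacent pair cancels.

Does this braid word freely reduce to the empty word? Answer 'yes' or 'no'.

Answer: yes

Derivation:
Gen 1 (s2): push. Stack: [s2]
Gen 2 (s1): push. Stack: [s2 s1]
Gen 3 (s2^-1): push. Stack: [s2 s1 s2^-1]
Gen 4 (s1^-1): push. Stack: [s2 s1 s2^-1 s1^-1]
Gen 5 (s1): cancels prior s1^-1. Stack: [s2 s1 s2^-1]
Gen 6 (s1^-1): push. Stack: [s2 s1 s2^-1 s1^-1]
Gen 7 (s1): cancels prior s1^-1. Stack: [s2 s1 s2^-1]
Gen 8 (s2): cancels prior s2^-1. Stack: [s2 s1]
Gen 9 (s1^-1): cancels prior s1. Stack: [s2]
Gen 10 (s2^-1): cancels prior s2. Stack: []
Reduced word: (empty)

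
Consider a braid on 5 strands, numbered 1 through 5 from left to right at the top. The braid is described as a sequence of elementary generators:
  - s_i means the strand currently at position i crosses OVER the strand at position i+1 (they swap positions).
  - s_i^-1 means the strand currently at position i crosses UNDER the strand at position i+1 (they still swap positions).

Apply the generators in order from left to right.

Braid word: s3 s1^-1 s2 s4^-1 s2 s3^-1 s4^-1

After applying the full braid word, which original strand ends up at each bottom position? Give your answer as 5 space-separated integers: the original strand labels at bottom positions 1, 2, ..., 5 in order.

Gen 1 (s3): strand 3 crosses over strand 4. Perm now: [1 2 4 3 5]
Gen 2 (s1^-1): strand 1 crosses under strand 2. Perm now: [2 1 4 3 5]
Gen 3 (s2): strand 1 crosses over strand 4. Perm now: [2 4 1 3 5]
Gen 4 (s4^-1): strand 3 crosses under strand 5. Perm now: [2 4 1 5 3]
Gen 5 (s2): strand 4 crosses over strand 1. Perm now: [2 1 4 5 3]
Gen 6 (s3^-1): strand 4 crosses under strand 5. Perm now: [2 1 5 4 3]
Gen 7 (s4^-1): strand 4 crosses under strand 3. Perm now: [2 1 5 3 4]

Answer: 2 1 5 3 4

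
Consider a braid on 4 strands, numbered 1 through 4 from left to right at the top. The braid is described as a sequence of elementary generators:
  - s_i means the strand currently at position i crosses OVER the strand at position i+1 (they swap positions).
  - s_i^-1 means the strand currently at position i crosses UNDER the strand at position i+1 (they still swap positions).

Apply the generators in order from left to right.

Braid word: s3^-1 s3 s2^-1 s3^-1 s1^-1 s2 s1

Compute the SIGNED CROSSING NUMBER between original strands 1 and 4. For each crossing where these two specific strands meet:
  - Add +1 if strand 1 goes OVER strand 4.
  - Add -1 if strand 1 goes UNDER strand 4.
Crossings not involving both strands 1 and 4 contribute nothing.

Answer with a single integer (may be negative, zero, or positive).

Gen 1: crossing 3x4. Both 1&4? no. Sum: 0
Gen 2: crossing 4x3. Both 1&4? no. Sum: 0
Gen 3: crossing 2x3. Both 1&4? no. Sum: 0
Gen 4: crossing 2x4. Both 1&4? no. Sum: 0
Gen 5: crossing 1x3. Both 1&4? no. Sum: 0
Gen 6: 1 over 4. Both 1&4? yes. Contrib: +1. Sum: 1
Gen 7: crossing 3x4. Both 1&4? no. Sum: 1

Answer: 1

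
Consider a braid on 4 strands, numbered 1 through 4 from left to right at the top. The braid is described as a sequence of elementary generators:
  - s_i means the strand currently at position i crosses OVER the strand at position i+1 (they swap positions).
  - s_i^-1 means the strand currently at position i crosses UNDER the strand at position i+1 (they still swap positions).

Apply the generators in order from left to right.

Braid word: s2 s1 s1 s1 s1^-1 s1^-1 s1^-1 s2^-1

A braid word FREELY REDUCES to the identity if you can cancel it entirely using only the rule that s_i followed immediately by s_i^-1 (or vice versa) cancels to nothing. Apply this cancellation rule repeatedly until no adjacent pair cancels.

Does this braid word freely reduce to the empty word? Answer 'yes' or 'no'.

Answer: yes

Derivation:
Gen 1 (s2): push. Stack: [s2]
Gen 2 (s1): push. Stack: [s2 s1]
Gen 3 (s1): push. Stack: [s2 s1 s1]
Gen 4 (s1): push. Stack: [s2 s1 s1 s1]
Gen 5 (s1^-1): cancels prior s1. Stack: [s2 s1 s1]
Gen 6 (s1^-1): cancels prior s1. Stack: [s2 s1]
Gen 7 (s1^-1): cancels prior s1. Stack: [s2]
Gen 8 (s2^-1): cancels prior s2. Stack: []
Reduced word: (empty)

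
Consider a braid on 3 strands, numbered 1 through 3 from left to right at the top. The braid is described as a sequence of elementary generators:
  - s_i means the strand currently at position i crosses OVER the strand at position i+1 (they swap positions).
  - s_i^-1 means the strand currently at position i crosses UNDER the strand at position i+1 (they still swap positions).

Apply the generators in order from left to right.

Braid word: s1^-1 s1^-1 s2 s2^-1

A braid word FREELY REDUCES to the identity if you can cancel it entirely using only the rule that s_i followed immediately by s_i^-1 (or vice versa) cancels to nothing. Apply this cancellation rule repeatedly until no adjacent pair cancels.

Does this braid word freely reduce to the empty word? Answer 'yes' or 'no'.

Gen 1 (s1^-1): push. Stack: [s1^-1]
Gen 2 (s1^-1): push. Stack: [s1^-1 s1^-1]
Gen 3 (s2): push. Stack: [s1^-1 s1^-1 s2]
Gen 4 (s2^-1): cancels prior s2. Stack: [s1^-1 s1^-1]
Reduced word: s1^-1 s1^-1

Answer: no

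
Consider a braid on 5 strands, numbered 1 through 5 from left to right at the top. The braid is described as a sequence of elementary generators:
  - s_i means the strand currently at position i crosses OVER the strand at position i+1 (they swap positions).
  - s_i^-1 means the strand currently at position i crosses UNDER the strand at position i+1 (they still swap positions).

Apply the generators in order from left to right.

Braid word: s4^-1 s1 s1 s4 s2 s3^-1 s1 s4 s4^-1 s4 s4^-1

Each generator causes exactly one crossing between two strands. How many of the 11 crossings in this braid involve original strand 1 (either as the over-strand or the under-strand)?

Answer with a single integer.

Gen 1: crossing 4x5. Involves strand 1? no. Count so far: 0
Gen 2: crossing 1x2. Involves strand 1? yes. Count so far: 1
Gen 3: crossing 2x1. Involves strand 1? yes. Count so far: 2
Gen 4: crossing 5x4. Involves strand 1? no. Count so far: 2
Gen 5: crossing 2x3. Involves strand 1? no. Count so far: 2
Gen 6: crossing 2x4. Involves strand 1? no. Count so far: 2
Gen 7: crossing 1x3. Involves strand 1? yes. Count so far: 3
Gen 8: crossing 2x5. Involves strand 1? no. Count so far: 3
Gen 9: crossing 5x2. Involves strand 1? no. Count so far: 3
Gen 10: crossing 2x5. Involves strand 1? no. Count so far: 3
Gen 11: crossing 5x2. Involves strand 1? no. Count so far: 3

Answer: 3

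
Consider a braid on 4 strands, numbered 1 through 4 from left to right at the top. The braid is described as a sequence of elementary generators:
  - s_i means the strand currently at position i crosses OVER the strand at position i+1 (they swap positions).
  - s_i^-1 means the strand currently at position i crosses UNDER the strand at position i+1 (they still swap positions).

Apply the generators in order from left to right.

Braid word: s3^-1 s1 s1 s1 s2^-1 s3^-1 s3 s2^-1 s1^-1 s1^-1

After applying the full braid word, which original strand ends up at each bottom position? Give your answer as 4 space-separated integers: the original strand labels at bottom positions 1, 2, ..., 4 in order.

Answer: 2 1 4 3

Derivation:
Gen 1 (s3^-1): strand 3 crosses under strand 4. Perm now: [1 2 4 3]
Gen 2 (s1): strand 1 crosses over strand 2. Perm now: [2 1 4 3]
Gen 3 (s1): strand 2 crosses over strand 1. Perm now: [1 2 4 3]
Gen 4 (s1): strand 1 crosses over strand 2. Perm now: [2 1 4 3]
Gen 5 (s2^-1): strand 1 crosses under strand 4. Perm now: [2 4 1 3]
Gen 6 (s3^-1): strand 1 crosses under strand 3. Perm now: [2 4 3 1]
Gen 7 (s3): strand 3 crosses over strand 1. Perm now: [2 4 1 3]
Gen 8 (s2^-1): strand 4 crosses under strand 1. Perm now: [2 1 4 3]
Gen 9 (s1^-1): strand 2 crosses under strand 1. Perm now: [1 2 4 3]
Gen 10 (s1^-1): strand 1 crosses under strand 2. Perm now: [2 1 4 3]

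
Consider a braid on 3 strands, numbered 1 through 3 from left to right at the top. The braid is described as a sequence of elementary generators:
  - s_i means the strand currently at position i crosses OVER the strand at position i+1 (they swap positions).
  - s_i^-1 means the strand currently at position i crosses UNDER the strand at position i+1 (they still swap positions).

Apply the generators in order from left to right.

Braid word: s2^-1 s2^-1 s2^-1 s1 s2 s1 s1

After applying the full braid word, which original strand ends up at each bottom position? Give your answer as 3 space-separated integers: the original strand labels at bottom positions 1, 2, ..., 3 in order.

Gen 1 (s2^-1): strand 2 crosses under strand 3. Perm now: [1 3 2]
Gen 2 (s2^-1): strand 3 crosses under strand 2. Perm now: [1 2 3]
Gen 3 (s2^-1): strand 2 crosses under strand 3. Perm now: [1 3 2]
Gen 4 (s1): strand 1 crosses over strand 3. Perm now: [3 1 2]
Gen 5 (s2): strand 1 crosses over strand 2. Perm now: [3 2 1]
Gen 6 (s1): strand 3 crosses over strand 2. Perm now: [2 3 1]
Gen 7 (s1): strand 2 crosses over strand 3. Perm now: [3 2 1]

Answer: 3 2 1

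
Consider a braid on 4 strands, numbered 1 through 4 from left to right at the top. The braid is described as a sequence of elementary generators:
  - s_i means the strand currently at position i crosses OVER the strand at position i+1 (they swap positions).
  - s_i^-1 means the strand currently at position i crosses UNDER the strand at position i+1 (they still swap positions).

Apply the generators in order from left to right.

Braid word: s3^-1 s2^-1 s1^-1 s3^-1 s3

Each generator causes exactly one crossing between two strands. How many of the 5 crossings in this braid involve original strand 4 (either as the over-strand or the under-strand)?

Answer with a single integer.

Gen 1: crossing 3x4. Involves strand 4? yes. Count so far: 1
Gen 2: crossing 2x4. Involves strand 4? yes. Count so far: 2
Gen 3: crossing 1x4. Involves strand 4? yes. Count so far: 3
Gen 4: crossing 2x3. Involves strand 4? no. Count so far: 3
Gen 5: crossing 3x2. Involves strand 4? no. Count so far: 3

Answer: 3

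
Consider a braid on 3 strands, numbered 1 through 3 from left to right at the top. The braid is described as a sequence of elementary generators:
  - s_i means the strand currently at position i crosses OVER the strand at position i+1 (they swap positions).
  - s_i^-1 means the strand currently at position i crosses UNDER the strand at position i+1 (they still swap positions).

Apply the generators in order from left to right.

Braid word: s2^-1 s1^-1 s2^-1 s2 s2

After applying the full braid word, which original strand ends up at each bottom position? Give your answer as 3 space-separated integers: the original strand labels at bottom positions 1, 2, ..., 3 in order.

Gen 1 (s2^-1): strand 2 crosses under strand 3. Perm now: [1 3 2]
Gen 2 (s1^-1): strand 1 crosses under strand 3. Perm now: [3 1 2]
Gen 3 (s2^-1): strand 1 crosses under strand 2. Perm now: [3 2 1]
Gen 4 (s2): strand 2 crosses over strand 1. Perm now: [3 1 2]
Gen 5 (s2): strand 1 crosses over strand 2. Perm now: [3 2 1]

Answer: 3 2 1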